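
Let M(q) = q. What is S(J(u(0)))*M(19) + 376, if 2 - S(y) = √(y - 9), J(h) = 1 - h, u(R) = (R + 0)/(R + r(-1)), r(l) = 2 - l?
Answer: 414 - 38*I*√2 ≈ 414.0 - 53.74*I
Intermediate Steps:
u(R) = R/(3 + R) (u(R) = (R + 0)/(R + (2 - 1*(-1))) = R/(R + (2 + 1)) = R/(R + 3) = R/(3 + R))
S(y) = 2 - √(-9 + y) (S(y) = 2 - √(y - 9) = 2 - √(-9 + y))
S(J(u(0)))*M(19) + 376 = (2 - √(-9 + (1 - 0/(3 + 0))))*19 + 376 = (2 - √(-9 + (1 - 0/3)))*19 + 376 = (2 - √(-9 + (1 - 1*0)))*19 + 376 = (2 - √(-9 + (1 + 0)))*19 + 376 = (2 - √(-9 + 1))*19 + 376 = (2 - √(-8))*19 + 376 = (2 - 2*I*√2)*19 + 376 = (38 - 38*I*√2) + 376 = 414 - 38*I*√2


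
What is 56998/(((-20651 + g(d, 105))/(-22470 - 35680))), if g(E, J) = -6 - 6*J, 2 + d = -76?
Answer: 3314433700/21287 ≈ 1.5570e+5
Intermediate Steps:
d = -78 (d = -2 - 76 = -78)
56998/(((-20651 + g(d, 105))/(-22470 - 35680))) = 56998/(((-20651 + (-6 - 6*105))/(-22470 - 35680))) = 56998/(((-20651 + (-6 - 630))/(-58150))) = 56998/(((-20651 - 636)*(-1/58150))) = 56998/((-21287*(-1/58150))) = 56998/(21287/58150) = 56998*(58150/21287) = 3314433700/21287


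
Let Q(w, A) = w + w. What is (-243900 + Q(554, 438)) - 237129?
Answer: -479921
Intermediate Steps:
Q(w, A) = 2*w
(-243900 + Q(554, 438)) - 237129 = (-243900 + 2*554) - 237129 = (-243900 + 1108) - 237129 = -242792 - 237129 = -479921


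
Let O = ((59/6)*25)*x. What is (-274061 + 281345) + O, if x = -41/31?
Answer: 1294349/186 ≈ 6958.9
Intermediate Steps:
x = -41/31 (x = -41*1/31 = -41/31 ≈ -1.3226)
O = -60475/186 (O = ((59/6)*25)*(-41/31) = (1475/6)*(-41/31) = -60475/186 ≈ -325.13)
(-274061 + 281345) + O = (-274061 + 281345) - 60475/186 = 7284 - 60475/186 = 1294349/186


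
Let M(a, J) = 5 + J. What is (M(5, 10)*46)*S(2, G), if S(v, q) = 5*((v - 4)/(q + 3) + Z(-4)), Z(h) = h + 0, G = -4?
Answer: -6900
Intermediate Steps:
Z(h) = h
S(v, q) = -20 + 5*(-4 + v)/(3 + q) (S(v, q) = 5*((v - 4)/(q + 3) - 4) = 5*((-4 + v)/(3 + q) - 4) = 5*(-4 + (-4 + v)/(3 + q)) = -20 + 5*(-4 + v)/(3 + q))
(M(5, 10)*46)*S(2, G) = ((5 + 10)*46)*(5*(-16 + 2 - 4*(-4))/(3 - 4)) = (15*46)*(5*(-16 + 2 + 16)/(-1)) = 690*(5*(-1)*2) = 690*(-10) = -6900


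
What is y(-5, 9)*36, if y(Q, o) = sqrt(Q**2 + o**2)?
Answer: 36*sqrt(106) ≈ 370.64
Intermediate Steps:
y(-5, 9)*36 = sqrt((-5)**2 + 9**2)*36 = sqrt(25 + 81)*36 = sqrt(106)*36 = 36*sqrt(106)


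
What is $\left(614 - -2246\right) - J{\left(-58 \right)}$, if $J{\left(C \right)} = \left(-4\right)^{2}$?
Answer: $2844$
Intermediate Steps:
$J{\left(C \right)} = 16$
$\left(614 - -2246\right) - J{\left(-58 \right)} = \left(614 - -2246\right) - 16 = \left(614 + 2246\right) - 16 = 2860 - 16 = 2844$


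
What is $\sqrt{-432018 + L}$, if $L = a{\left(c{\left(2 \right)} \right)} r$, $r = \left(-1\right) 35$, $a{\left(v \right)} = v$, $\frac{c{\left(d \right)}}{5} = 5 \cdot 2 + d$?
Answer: $i \sqrt{434118} \approx 658.88 i$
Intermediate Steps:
$c{\left(d \right)} = 50 + 5 d$ ($c{\left(d \right)} = 5 \left(5 \cdot 2 + d\right) = 5 \left(10 + d\right) = 50 + 5 d$)
$r = -35$
$L = -2100$ ($L = \left(50 + 5 \cdot 2\right) \left(-35\right) = \left(50 + 10\right) \left(-35\right) = 60 \left(-35\right) = -2100$)
$\sqrt{-432018 + L} = \sqrt{-432018 - 2100} = \sqrt{-434118} = i \sqrt{434118}$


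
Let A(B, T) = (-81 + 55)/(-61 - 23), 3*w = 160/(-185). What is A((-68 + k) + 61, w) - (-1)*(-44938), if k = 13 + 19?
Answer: -1887383/42 ≈ -44938.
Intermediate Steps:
k = 32
w = -32/111 (w = (160/(-185))/3 = (160*(-1/185))/3 = (1/3)*(-32/37) = -32/111 ≈ -0.28829)
A(B, T) = 13/42 (A(B, T) = -26/(-84) = -26*(-1/84) = 13/42)
A((-68 + k) + 61, w) - (-1)*(-44938) = 13/42 - (-1)*(-44938) = 13/42 - 1*44938 = 13/42 - 44938 = -1887383/42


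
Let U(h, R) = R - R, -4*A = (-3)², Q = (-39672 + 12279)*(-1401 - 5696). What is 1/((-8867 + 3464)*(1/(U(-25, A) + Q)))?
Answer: -64802707/1801 ≈ -35982.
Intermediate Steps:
Q = 194408121 (Q = -27393*(-7097) = 194408121)
A = -9/4 (A = -¼*(-3)² = -¼*9 = -9/4 ≈ -2.2500)
U(h, R) = 0
1/((-8867 + 3464)*(1/(U(-25, A) + Q))) = 1/((-8867 + 3464)*(1/(0 + 194408121))) = 1/((-5403)*(1/194408121)) = -1/(5403*1/194408121) = -1/5403*194408121 = -64802707/1801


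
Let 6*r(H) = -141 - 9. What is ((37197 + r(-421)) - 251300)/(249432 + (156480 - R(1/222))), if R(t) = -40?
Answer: -13383/25372 ≈ -0.52747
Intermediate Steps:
r(H) = -25 (r(H) = (-141 - 9)/6 = (1/6)*(-150) = -25)
((37197 + r(-421)) - 251300)/(249432 + (156480 - R(1/222))) = ((37197 - 25) - 251300)/(249432 + (156480 - 1*(-40))) = (37172 - 251300)/(249432 + (156480 + 40)) = -214128/(249432 + 156520) = -214128/405952 = -214128*1/405952 = -13383/25372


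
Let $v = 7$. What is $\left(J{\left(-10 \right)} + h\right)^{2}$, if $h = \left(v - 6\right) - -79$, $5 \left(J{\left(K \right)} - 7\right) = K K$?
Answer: $11449$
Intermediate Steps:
$J{\left(K \right)} = 7 + \frac{K^{2}}{5}$ ($J{\left(K \right)} = 7 + \frac{K K}{5} = 7 + \frac{K^{2}}{5}$)
$h = 80$ ($h = \left(7 - 6\right) - -79 = 1 + 79 = 80$)
$\left(J{\left(-10 \right)} + h\right)^{2} = \left(\left(7 + \frac{\left(-10\right)^{2}}{5}\right) + 80\right)^{2} = \left(\left(7 + \frac{1}{5} \cdot 100\right) + 80\right)^{2} = \left(\left(7 + 20\right) + 80\right)^{2} = \left(27 + 80\right)^{2} = 107^{2} = 11449$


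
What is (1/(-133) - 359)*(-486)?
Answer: 23205528/133 ≈ 1.7448e+5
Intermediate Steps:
(1/(-133) - 359)*(-486) = (-1/133 - 359)*(-486) = -47748/133*(-486) = 23205528/133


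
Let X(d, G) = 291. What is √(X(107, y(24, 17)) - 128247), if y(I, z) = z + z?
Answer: 2*I*√31989 ≈ 357.71*I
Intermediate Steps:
y(I, z) = 2*z
√(X(107, y(24, 17)) - 128247) = √(291 - 128247) = √(-127956) = 2*I*√31989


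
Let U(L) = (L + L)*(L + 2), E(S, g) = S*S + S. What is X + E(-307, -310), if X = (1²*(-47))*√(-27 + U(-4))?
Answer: 93942 - 47*I*√11 ≈ 93942.0 - 155.88*I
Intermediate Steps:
E(S, g) = S + S² (E(S, g) = S² + S = S + S²)
U(L) = 2*L*(2 + L) (U(L) = (2*L)*(2 + L) = 2*L*(2 + L))
X = -47*I*√11 (X = (1²*(-47))*√(-27 + 2*(-4)*(2 - 4)) = (1*(-47))*√(-27 + 2*(-4)*(-2)) = -47*√(-27 + 16) = -47*I*√11 ≈ -155.88*I)
X + E(-307, -310) = -47*I*√11 - 307*(1 - 307) = -47*I*√11 - 307*(-306) = -47*I*√11 + 93942 = 93942 - 47*I*√11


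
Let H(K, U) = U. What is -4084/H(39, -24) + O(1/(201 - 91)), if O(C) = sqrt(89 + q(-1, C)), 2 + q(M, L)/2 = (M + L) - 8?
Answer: 1021/6 + sqrt(202730)/55 ≈ 178.35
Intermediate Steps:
q(M, L) = -20 + 2*L + 2*M (q(M, L) = -4 + 2*((M + L) - 8) = -4 + 2*((L + M) - 8) = -4 + 2*(-8 + L + M) = -4 + (-16 + 2*L + 2*M) = -20 + 2*L + 2*M)
O(C) = sqrt(67 + 2*C) (O(C) = sqrt(89 + (-20 + 2*C + 2*(-1))) = sqrt(89 + (-20 + 2*C - 2)) = sqrt(89 + (-22 + 2*C)) = sqrt(67 + 2*C))
-4084/H(39, -24) + O(1/(201 - 91)) = -4084/(-24) + sqrt(67 + 2/(201 - 91)) = -4084*(-1/24) + sqrt(67 + 2/110) = 1021/6 + sqrt(67 + 2*(1/110)) = 1021/6 + sqrt(67 + 1/55) = 1021/6 + sqrt(3686/55) = 1021/6 + sqrt(202730)/55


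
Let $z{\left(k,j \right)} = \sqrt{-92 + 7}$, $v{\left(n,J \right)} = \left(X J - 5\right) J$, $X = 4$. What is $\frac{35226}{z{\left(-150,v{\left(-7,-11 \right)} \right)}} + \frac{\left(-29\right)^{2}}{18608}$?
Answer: $\frac{841}{18608} - \frac{35226 i \sqrt{85}}{85} \approx 0.045196 - 3820.8 i$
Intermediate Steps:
$v{\left(n,J \right)} = J \left(-5 + 4 J\right)$ ($v{\left(n,J \right)} = \left(4 J - 5\right) J = \left(-5 + 4 J\right) J = J \left(-5 + 4 J\right)$)
$z{\left(k,j \right)} = i \sqrt{85}$ ($z{\left(k,j \right)} = \sqrt{-85} = i \sqrt{85}$)
$\frac{35226}{z{\left(-150,v{\left(-7,-11 \right)} \right)}} + \frac{\left(-29\right)^{2}}{18608} = \frac{35226}{i \sqrt{85}} + \frac{\left(-29\right)^{2}}{18608} = 35226 \left(- \frac{i \sqrt{85}}{85}\right) + 841 \cdot \frac{1}{18608} = - \frac{35226 i \sqrt{85}}{85} + \frac{841}{18608} = \frac{841}{18608} - \frac{35226 i \sqrt{85}}{85}$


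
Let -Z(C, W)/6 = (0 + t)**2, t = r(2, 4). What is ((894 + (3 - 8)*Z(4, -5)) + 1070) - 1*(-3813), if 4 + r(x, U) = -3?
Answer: 7247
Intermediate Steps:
r(x, U) = -7 (r(x, U) = -4 - 3 = -7)
t = -7
Z(C, W) = -294 (Z(C, W) = -6*(0 - 7)**2 = -6*(-7)**2 = -6*49 = -294)
((894 + (3 - 8)*Z(4, -5)) + 1070) - 1*(-3813) = ((894 + (3 - 8)*(-294)) + 1070) - 1*(-3813) = ((894 - 5*(-294)) + 1070) + 3813 = ((894 + 1470) + 1070) + 3813 = (2364 + 1070) + 3813 = 3434 + 3813 = 7247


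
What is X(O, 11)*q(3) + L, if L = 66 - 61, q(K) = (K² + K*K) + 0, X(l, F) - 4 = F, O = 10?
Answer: 275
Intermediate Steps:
X(l, F) = 4 + F
q(K) = 2*K² (q(K) = (K² + K²) + 0 = 2*K² + 0 = 2*K²)
L = 5
X(O, 11)*q(3) + L = (4 + 11)*(2*3²) + 5 = 15*(2*9) + 5 = 15*18 + 5 = 270 + 5 = 275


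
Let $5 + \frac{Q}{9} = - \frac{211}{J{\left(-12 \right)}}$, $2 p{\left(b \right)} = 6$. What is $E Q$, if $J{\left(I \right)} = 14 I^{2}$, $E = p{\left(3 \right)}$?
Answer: $- \frac{30873}{224} \approx -137.83$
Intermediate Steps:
$p{\left(b \right)} = 3$ ($p{\left(b \right)} = \frac{1}{2} \cdot 6 = 3$)
$E = 3$
$Q = - \frac{10291}{224}$ ($Q = -45 + 9 \left(- \frac{211}{14 \left(-12\right)^{2}}\right) = -45 + 9 \left(- \frac{211}{14 \cdot 144}\right) = -45 + 9 \left(- \frac{211}{2016}\right) = -45 - \frac{211}{224} = - \frac{10291}{224} \approx -45.942$)
$E Q = 3 \left(- \frac{10291}{224}\right) = - \frac{30873}{224}$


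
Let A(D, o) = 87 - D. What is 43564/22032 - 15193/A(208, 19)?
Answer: 85000855/666468 ≈ 127.54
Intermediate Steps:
43564/22032 - 15193/A(208, 19) = 43564/22032 - 15193/(87 - 1*208) = 43564*(1/22032) - 15193/(87 - 208) = 10891/5508 - 15193/(-121) = 10891/5508 - 15193*(-1/121) = 10891/5508 + 15193/121 = 85000855/666468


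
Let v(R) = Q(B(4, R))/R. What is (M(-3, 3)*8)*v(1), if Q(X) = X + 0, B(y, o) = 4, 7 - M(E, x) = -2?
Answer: 288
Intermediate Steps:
M(E, x) = 9 (M(E, x) = 7 - 1*(-2) = 7 + 2 = 9)
Q(X) = X
v(R) = 4/R
(M(-3, 3)*8)*v(1) = (9*8)*(4/1) = 72*(4*1) = 72*4 = 288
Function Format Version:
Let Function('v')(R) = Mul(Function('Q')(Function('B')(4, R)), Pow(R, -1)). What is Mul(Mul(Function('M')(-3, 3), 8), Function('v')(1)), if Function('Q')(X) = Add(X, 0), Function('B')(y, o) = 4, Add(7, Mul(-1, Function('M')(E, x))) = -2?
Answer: 288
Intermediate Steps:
Function('M')(E, x) = 9 (Function('M')(E, x) = Add(7, Mul(-1, -2)) = Add(7, 2) = 9)
Function('Q')(X) = X
Function('v')(R) = Mul(4, Pow(R, -1))
Mul(Mul(Function('M')(-3, 3), 8), Function('v')(1)) = Mul(Mul(9, 8), Mul(4, Pow(1, -1))) = Mul(72, Mul(4, 1)) = Mul(72, 4) = 288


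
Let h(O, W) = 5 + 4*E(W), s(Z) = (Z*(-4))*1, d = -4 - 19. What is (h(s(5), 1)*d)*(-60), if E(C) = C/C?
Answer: 12420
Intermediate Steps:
E(C) = 1
d = -23
s(Z) = -4*Z (s(Z) = -4*Z*1 = -4*Z)
h(O, W) = 9 (h(O, W) = 5 + 4*1 = 5 + 4 = 9)
(h(s(5), 1)*d)*(-60) = (9*(-23))*(-60) = -207*(-60) = 12420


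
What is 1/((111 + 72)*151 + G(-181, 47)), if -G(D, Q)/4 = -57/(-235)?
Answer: 235/6493527 ≈ 3.6190e-5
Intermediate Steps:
G(D, Q) = -228/235 (G(D, Q) = -(-228)/(-235) = -(-228)*(-1)/235 = -4*57/235 = -228/235)
1/((111 + 72)*151 + G(-181, 47)) = 1/((111 + 72)*151 - 228/235) = 1/(183*151 - 228/235) = 1/(27633 - 228/235) = 1/(6493527/235) = 235/6493527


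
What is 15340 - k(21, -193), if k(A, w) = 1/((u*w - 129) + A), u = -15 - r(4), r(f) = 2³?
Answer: 66437539/4331 ≈ 15340.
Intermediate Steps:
r(f) = 8
u = -23 (u = -15 - 1*8 = -15 - 8 = -23)
k(A, w) = 1/(-129 + A - 23*w) (k(A, w) = 1/((-23*w - 129) + A) = 1/((-129 - 23*w) + A) = 1/(-129 + A - 23*w))
15340 - k(21, -193) = 15340 - (-1)/(129 - 1*21 + 23*(-193)) = 15340 - (-1)/(129 - 21 - 4439) = 15340 - (-1)/(-4331) = 15340 - (-1)*(-1)/4331 = 15340 - 1*1/4331 = 15340 - 1/4331 = 66437539/4331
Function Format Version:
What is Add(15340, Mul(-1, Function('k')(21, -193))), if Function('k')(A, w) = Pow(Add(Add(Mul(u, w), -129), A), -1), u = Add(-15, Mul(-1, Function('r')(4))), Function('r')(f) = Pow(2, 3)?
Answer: Rational(66437539, 4331) ≈ 15340.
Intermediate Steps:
Function('r')(f) = 8
u = -23 (u = Add(-15, Mul(-1, 8)) = Add(-15, -8) = -23)
Function('k')(A, w) = Pow(Add(-129, A, Mul(-23, w)), -1) (Function('k')(A, w) = Pow(Add(Add(Mul(-23, w), -129), A), -1) = Pow(Add(Add(-129, Mul(-23, w)), A), -1) = Pow(Add(-129, A, Mul(-23, w)), -1))
Add(15340, Mul(-1, Function('k')(21, -193))) = Add(15340, Mul(-1, Mul(-1, Pow(Add(129, Mul(-1, 21), Mul(23, -193)), -1)))) = Add(15340, Mul(-1, Mul(-1, Pow(Add(129, -21, -4439), -1)))) = Add(15340, Mul(-1, Mul(-1, Pow(-4331, -1)))) = Add(15340, Mul(-1, Mul(-1, Rational(-1, 4331)))) = Add(15340, Mul(-1, Rational(1, 4331))) = Add(15340, Rational(-1, 4331)) = Rational(66437539, 4331)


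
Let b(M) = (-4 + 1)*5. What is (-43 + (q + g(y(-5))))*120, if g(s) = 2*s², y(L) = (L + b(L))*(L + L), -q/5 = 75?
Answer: 9549840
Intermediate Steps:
q = -375 (q = -5*75 = -375)
b(M) = -15 (b(M) = -3*5 = -15)
y(L) = 2*L*(-15 + L) (y(L) = (L - 15)*(L + L) = (-15 + L)*(2*L) = 2*L*(-15 + L))
(-43 + (q + g(y(-5))))*120 = (-43 + (-375 + 2*(2*(-5)*(-15 - 5))²))*120 = (-43 + (-375 + 2*(2*(-5)*(-20))²))*120 = (-43 + (-375 + 2*200²))*120 = (-43 + (-375 + 2*40000))*120 = (-43 + (-375 + 80000))*120 = (-43 + 79625)*120 = 79582*120 = 9549840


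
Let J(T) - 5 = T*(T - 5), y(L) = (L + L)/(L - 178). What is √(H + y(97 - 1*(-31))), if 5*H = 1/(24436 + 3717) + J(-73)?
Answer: 2*√5620860159967/140765 ≈ 33.685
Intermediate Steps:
y(L) = 2*L/(-178 + L) (y(L) = (2*L)/(-178 + L) = 2*L/(-178 + L))
J(T) = 5 + T*(-5 + T) (J(T) = 5 + T*(T - 5) = 5 + T*(-5 + T))
H = 160443948/140765 (H = (1/(24436 + 3717) + (5 + (-73)² - 5*(-73)))/5 = (1/28153 + (5 + 5329 + 365))/5 = (1/28153 + 5699)/5 = (⅕)*(160443948/28153) = 160443948/140765 ≈ 1139.8)
√(H + y(97 - 1*(-31))) = √(160443948/140765 + 2*(97 - 1*(-31))/(-178 + (97 - 1*(-31)))) = √(160443948/140765 + 2*(97 + 31)/(-178 + (97 + 31))) = √(160443948/140765 + 2*128/(-178 + 128)) = √(160443948/140765 + 2*128/(-50)) = √(160443948/140765 + 2*128*(-1/50)) = √(160443948/140765 - 128/25) = √(798616156/703825) = 2*√5620860159967/140765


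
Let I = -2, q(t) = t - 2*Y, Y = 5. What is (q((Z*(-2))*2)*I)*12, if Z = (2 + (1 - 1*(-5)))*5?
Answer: 4080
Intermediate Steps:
Z = 40 (Z = (2 + (1 + 5))*5 = (2 + 6)*5 = 8*5 = 40)
q(t) = -10 + t (q(t) = t - 2*5 = t - 10 = -10 + t)
(q((Z*(-2))*2)*I)*12 = ((-10 + (40*(-2))*2)*(-2))*12 = ((-10 - 80*2)*(-2))*12 = ((-10 - 160)*(-2))*12 = -170*(-2)*12 = 340*12 = 4080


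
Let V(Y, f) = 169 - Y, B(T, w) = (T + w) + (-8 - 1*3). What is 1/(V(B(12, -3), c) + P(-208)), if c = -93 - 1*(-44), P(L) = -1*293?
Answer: -1/122 ≈ -0.0081967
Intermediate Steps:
P(L) = -293
B(T, w) = -11 + T + w (B(T, w) = (T + w) + (-8 - 3) = (T + w) - 11 = -11 + T + w)
c = -49 (c = -93 + 44 = -49)
1/(V(B(12, -3), c) + P(-208)) = 1/((169 - (-11 + 12 - 3)) - 293) = 1/((169 - 1*(-2)) - 293) = 1/((169 + 2) - 293) = 1/(171 - 293) = 1/(-122) = -1/122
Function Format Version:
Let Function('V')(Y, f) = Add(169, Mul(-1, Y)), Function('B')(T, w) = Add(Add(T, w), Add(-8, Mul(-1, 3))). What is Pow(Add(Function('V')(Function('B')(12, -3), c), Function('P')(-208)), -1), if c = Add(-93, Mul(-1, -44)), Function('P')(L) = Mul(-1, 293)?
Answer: Rational(-1, 122) ≈ -0.0081967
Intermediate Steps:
Function('P')(L) = -293
Function('B')(T, w) = Add(-11, T, w) (Function('B')(T, w) = Add(Add(T, w), Add(-8, -3)) = Add(Add(T, w), -11) = Add(-11, T, w))
c = -49 (c = Add(-93, 44) = -49)
Pow(Add(Function('V')(Function('B')(12, -3), c), Function('P')(-208)), -1) = Pow(Add(Add(169, Mul(-1, Add(-11, 12, -3))), -293), -1) = Pow(Add(Add(169, Mul(-1, -2)), -293), -1) = Pow(Add(Add(169, 2), -293), -1) = Pow(Add(171, -293), -1) = Pow(-122, -1) = Rational(-1, 122)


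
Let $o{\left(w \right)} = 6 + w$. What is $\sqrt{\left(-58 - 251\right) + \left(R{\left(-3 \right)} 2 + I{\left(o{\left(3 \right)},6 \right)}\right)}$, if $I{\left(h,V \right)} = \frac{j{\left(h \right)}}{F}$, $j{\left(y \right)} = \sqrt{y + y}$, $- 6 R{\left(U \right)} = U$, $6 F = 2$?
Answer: $\sqrt{-308 + 9 \sqrt{2}} \approx 17.183 i$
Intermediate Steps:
$F = \frac{1}{3}$ ($F = \frac{1}{6} \cdot 2 = \frac{1}{3} \approx 0.33333$)
$R{\left(U \right)} = - \frac{U}{6}$
$j{\left(y \right)} = \sqrt{2} \sqrt{y}$ ($j{\left(y \right)} = \sqrt{2 y} = \sqrt{2} \sqrt{y}$)
$I{\left(h,V \right)} = 3 \sqrt{2} \sqrt{h}$ ($I{\left(h,V \right)} = \sqrt{2} \sqrt{h} \frac{1}{\frac{1}{3}} = \sqrt{2} \sqrt{h} 3 = 3 \sqrt{2} \sqrt{h}$)
$\sqrt{\left(-58 - 251\right) + \left(R{\left(-3 \right)} 2 + I{\left(o{\left(3 \right)},6 \right)}\right)} = \sqrt{\left(-58 - 251\right) + \left(\left(- \frac{1}{6}\right) \left(-3\right) 2 + 3 \sqrt{2} \sqrt{6 + 3}\right)} = \sqrt{-309 + \left(\frac{1}{2} \cdot 2 + 3 \sqrt{2} \sqrt{9}\right)} = \sqrt{-309 + \left(1 + 3 \sqrt{2} \cdot 3\right)} = \sqrt{-309 + \left(1 + 9 \sqrt{2}\right)} = \sqrt{-308 + 9 \sqrt{2}}$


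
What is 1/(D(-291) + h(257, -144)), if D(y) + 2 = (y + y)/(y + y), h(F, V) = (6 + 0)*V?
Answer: -1/865 ≈ -0.0011561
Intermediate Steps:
h(F, V) = 6*V
D(y) = -1 (D(y) = -2 + (y + y)/(y + y) = -2 + (2*y)/((2*y)) = -2 + (2*y)*(1/(2*y)) = -2 + 1 = -1)
1/(D(-291) + h(257, -144)) = 1/(-1 + 6*(-144)) = 1/(-1 - 864) = 1/(-865) = -1/865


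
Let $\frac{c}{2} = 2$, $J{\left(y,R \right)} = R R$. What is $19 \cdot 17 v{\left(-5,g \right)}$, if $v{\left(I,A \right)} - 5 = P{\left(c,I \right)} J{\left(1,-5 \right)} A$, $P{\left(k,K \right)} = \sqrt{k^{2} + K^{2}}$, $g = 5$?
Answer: $1615 + 40375 \sqrt{41} \approx 2.6014 \cdot 10^{5}$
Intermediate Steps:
$J{\left(y,R \right)} = R^{2}$
$c = 4$ ($c = 2 \cdot 2 = 4$)
$P{\left(k,K \right)} = \sqrt{K^{2} + k^{2}}$
$v{\left(I,A \right)} = 5 + 25 A \sqrt{16 + I^{2}}$ ($v{\left(I,A \right)} = 5 + \sqrt{I^{2} + 4^{2}} \left(-5\right)^{2} A = 5 + \sqrt{I^{2} + 16} \cdot 25 A = 5 + \sqrt{16 + I^{2}} \cdot 25 A = 5 + 25 A \sqrt{16 + I^{2}}$)
$19 \cdot 17 v{\left(-5,g \right)} = 19 \cdot 17 \left(5 + 25 \cdot 5 \sqrt{16 + \left(-5\right)^{2}}\right) = 323 \left(5 + 25 \cdot 5 \sqrt{16 + 25}\right) = 323 \left(5 + 25 \cdot 5 \sqrt{41}\right) = 323 \left(5 + 125 \sqrt{41}\right) = 1615 + 40375 \sqrt{41}$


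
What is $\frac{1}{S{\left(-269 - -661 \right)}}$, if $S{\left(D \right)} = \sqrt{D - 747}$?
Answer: $- \frac{i \sqrt{355}}{355} \approx - 0.053074 i$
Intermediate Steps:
$S{\left(D \right)} = \sqrt{-747 + D}$
$\frac{1}{S{\left(-269 - -661 \right)}} = \frac{1}{\sqrt{-747 - -392}} = \frac{1}{\sqrt{-747 + \left(-269 + 661\right)}} = \frac{1}{\sqrt{-747 + 392}} = \frac{1}{\sqrt{-355}} = \frac{1}{i \sqrt{355}} = - \frac{i \sqrt{355}}{355}$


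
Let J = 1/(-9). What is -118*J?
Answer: 118/9 ≈ 13.111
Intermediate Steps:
J = -⅑ ≈ -0.11111
-118*J = -118*(-⅑) = 118/9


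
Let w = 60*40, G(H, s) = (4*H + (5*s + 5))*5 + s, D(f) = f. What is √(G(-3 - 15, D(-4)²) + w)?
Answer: √2481 ≈ 49.810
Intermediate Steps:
G(H, s) = 25 + 20*H + 26*s (G(H, s) = (4*H + (5 + 5*s))*5 + s = (5 + 4*H + 5*s)*5 + s = (25 + 20*H + 25*s) + s = 25 + 20*H + 26*s)
w = 2400
√(G(-3 - 15, D(-4)²) + w) = √((25 + 20*(-3 - 15) + 26*(-4)²) + 2400) = √((25 + 20*(-18) + 26*16) + 2400) = √((25 - 360 + 416) + 2400) = √(81 + 2400) = √2481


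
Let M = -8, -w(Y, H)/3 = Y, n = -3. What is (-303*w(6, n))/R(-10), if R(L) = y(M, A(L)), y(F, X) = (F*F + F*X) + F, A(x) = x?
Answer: 2727/68 ≈ 40.103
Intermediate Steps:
w(Y, H) = -3*Y
y(F, X) = F + F**2 + F*X (y(F, X) = (F**2 + F*X) + F = F + F**2 + F*X)
R(L) = 56 - 8*L (R(L) = -8*(1 - 8 + L) = -8*(-7 + L) = 56 - 8*L)
(-303*w(6, n))/R(-10) = (-(-909)*6)/(56 - 8*(-10)) = (-303*(-18))/(56 + 80) = 5454/136 = 5454*(1/136) = 2727/68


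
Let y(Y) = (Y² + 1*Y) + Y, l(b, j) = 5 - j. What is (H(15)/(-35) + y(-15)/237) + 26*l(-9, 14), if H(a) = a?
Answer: -129184/553 ≈ -233.61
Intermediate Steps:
y(Y) = Y² + 2*Y (y(Y) = (Y² + Y) + Y = (Y + Y²) + Y = Y² + 2*Y)
(H(15)/(-35) + y(-15)/237) + 26*l(-9, 14) = (15/(-35) - 15*(2 - 15)/237) + 26*(5 - 1*14) = (15*(-1/35) - 15*(-13)*(1/237)) + 26*(5 - 14) = (-3/7 + 195*(1/237)) + 26*(-9) = (-3/7 + 65/79) - 234 = 218/553 - 234 = -129184/553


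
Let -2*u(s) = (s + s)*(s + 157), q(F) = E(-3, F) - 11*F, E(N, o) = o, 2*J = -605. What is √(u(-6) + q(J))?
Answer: √3931 ≈ 62.698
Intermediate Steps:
J = -605/2 (J = (½)*(-605) = -605/2 ≈ -302.50)
q(F) = -10*F (q(F) = F - 11*F = -10*F)
u(s) = -s*(157 + s) (u(s) = -(s + s)*(s + 157)/2 = -2*s*(157 + s)/2 = -s*(157 + s))
√(u(-6) + q(J)) = √(-1*(-6)*(157 - 6) - 10*(-605/2)) = √(-1*(-6)*151 + 3025) = √(906 + 3025) = √3931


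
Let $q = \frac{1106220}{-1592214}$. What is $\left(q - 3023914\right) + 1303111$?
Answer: $- \frac{456647955677}{265369} \approx -1.7208 \cdot 10^{6}$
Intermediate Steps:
$q = - \frac{184370}{265369}$ ($q = 1106220 \left(- \frac{1}{1592214}\right) = - \frac{184370}{265369} \approx -0.69477$)
$\left(q - 3023914\right) + 1303111 = \left(- \frac{184370}{265369} - 3023914\right) + 1303111 = - \frac{802453218636}{265369} + 1303111 = - \frac{456647955677}{265369}$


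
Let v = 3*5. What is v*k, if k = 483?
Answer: 7245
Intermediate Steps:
v = 15
v*k = 15*483 = 7245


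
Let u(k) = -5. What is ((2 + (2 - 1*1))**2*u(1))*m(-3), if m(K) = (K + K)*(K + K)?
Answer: -1620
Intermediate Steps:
m(K) = 4*K**2 (m(K) = (2*K)*(2*K) = 4*K**2)
((2 + (2 - 1*1))**2*u(1))*m(-3) = ((2 + (2 - 1*1))**2*(-5))*(4*(-3)**2) = ((2 + (2 - 1))**2*(-5))*(4*9) = ((2 + 1)**2*(-5))*36 = (3**2*(-5))*36 = (9*(-5))*36 = -45*36 = -1620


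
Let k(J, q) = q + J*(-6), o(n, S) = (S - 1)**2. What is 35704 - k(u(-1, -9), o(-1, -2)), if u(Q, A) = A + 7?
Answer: 35683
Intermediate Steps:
u(Q, A) = 7 + A
o(n, S) = (-1 + S)**2
k(J, q) = q - 6*J
35704 - k(u(-1, -9), o(-1, -2)) = 35704 - ((-1 - 2)**2 - 6*(7 - 9)) = 35704 - ((-3)**2 - 6*(-2)) = 35704 - (9 + 12) = 35704 - 1*21 = 35704 - 21 = 35683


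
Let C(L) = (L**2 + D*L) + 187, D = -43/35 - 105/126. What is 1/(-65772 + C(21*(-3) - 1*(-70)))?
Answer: -30/1966513 ≈ -1.5255e-5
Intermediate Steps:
D = -433/210 (D = -43*1/35 - 105*1/126 = -43/35 - 5/6 = -433/210 ≈ -2.0619)
C(L) = 187 + L**2 - 433*L/210 (C(L) = (L**2 - 433*L/210) + 187 = 187 + L**2 - 433*L/210)
1/(-65772 + C(21*(-3) - 1*(-70))) = 1/(-65772 + (187 + (21*(-3) - 1*(-70))**2 - 433*(21*(-3) - 1*(-70))/210)) = 1/(-65772 + (187 + (-63 + 70)**2 - 433*(-63 + 70)/210)) = 1/(-65772 + (187 + 7**2 - 433/210*7)) = 1/(-65772 + (187 + 49 - 433/30)) = 1/(-65772 + 6647/30) = 1/(-1966513/30) = -30/1966513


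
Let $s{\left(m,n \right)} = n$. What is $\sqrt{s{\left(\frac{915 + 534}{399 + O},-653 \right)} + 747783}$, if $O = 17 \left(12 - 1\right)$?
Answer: $\sqrt{747130} \approx 864.37$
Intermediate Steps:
$O = 187$ ($O = 17 \cdot 11 = 187$)
$\sqrt{s{\left(\frac{915 + 534}{399 + O},-653 \right)} + 747783} = \sqrt{-653 + 747783} = \sqrt{747130}$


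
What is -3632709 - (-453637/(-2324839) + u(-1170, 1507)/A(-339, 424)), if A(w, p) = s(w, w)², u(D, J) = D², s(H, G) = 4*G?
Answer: -431360608303840063/118743476764 ≈ -3.6327e+6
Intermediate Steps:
A(w, p) = 16*w² (A(w, p) = (4*w)² = 16*w²)
-3632709 - (-453637/(-2324839) + u(-1170, 1507)/A(-339, 424)) = -3632709 - (-453637/(-2324839) + (-1170)²/((16*(-339)²))) = -3632709 - (-453637*(-1/2324839) + 1368900/((16*114921))) = -3632709 - (453637/2324839 + 1368900/1838736) = -3632709 - (453637/2324839 + 1368900*(1/1838736)) = -3632709 - (453637/2324839 + 38025/51076) = -3632709 - 1*111571966387/118743476764 = -3632709 - 111571966387/118743476764 = -431360608303840063/118743476764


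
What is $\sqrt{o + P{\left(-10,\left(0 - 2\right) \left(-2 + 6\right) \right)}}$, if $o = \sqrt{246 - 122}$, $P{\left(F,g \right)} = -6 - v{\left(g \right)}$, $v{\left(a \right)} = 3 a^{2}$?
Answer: $\sqrt{-198 + 2 \sqrt{31}} \approx 13.67 i$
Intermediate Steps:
$P{\left(F,g \right)} = -6 - 3 g^{2}$
$o = 2 \sqrt{31}$ ($o = \sqrt{124} = 2 \sqrt{31} \approx 11.136$)
$\sqrt{o + P{\left(-10,\left(0 - 2\right) \left(-2 + 6\right) \right)}} = \sqrt{2 \sqrt{31} - \left(6 + 3 \left(\left(0 - 2\right) \left(-2 + 6\right)\right)^{2}\right)} = \sqrt{2 \sqrt{31} - \left(6 + 3 \left(\left(-2\right) 4\right)^{2}\right)} = \sqrt{2 \sqrt{31} - \left(6 + 3 \left(-8\right)^{2}\right)} = \sqrt{2 \sqrt{31} - 198} = \sqrt{-198 + 2 \sqrt{31}}$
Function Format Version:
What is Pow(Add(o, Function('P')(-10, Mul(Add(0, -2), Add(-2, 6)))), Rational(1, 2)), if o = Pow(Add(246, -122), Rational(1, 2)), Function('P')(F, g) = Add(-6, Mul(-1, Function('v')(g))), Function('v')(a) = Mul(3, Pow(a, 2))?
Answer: Pow(Add(-198, Mul(2, Pow(31, Rational(1, 2)))), Rational(1, 2)) ≈ Mul(13.670, I)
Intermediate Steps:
Function('P')(F, g) = Add(-6, Mul(-3, Pow(g, 2))) (Function('P')(F, g) = Add(-6, Mul(-1, Mul(3, Pow(g, 2)))) = Add(-6, Mul(-3, Pow(g, 2))))
o = Mul(2, Pow(31, Rational(1, 2))) (o = Pow(124, Rational(1, 2)) = Mul(2, Pow(31, Rational(1, 2))) ≈ 11.136)
Pow(Add(o, Function('P')(-10, Mul(Add(0, -2), Add(-2, 6)))), Rational(1, 2)) = Pow(Add(Mul(2, Pow(31, Rational(1, 2))), Add(-6, Mul(-3, Pow(Mul(Add(0, -2), Add(-2, 6)), 2)))), Rational(1, 2)) = Pow(Add(Mul(2, Pow(31, Rational(1, 2))), Add(-6, Mul(-3, Pow(Mul(-2, 4), 2)))), Rational(1, 2)) = Pow(Add(Mul(2, Pow(31, Rational(1, 2))), Add(-6, Mul(-3, Pow(-8, 2)))), Rational(1, 2)) = Pow(Add(Mul(2, Pow(31, Rational(1, 2))), Add(-6, Mul(-3, 64))), Rational(1, 2)) = Pow(Add(Mul(2, Pow(31, Rational(1, 2))), Add(-6, -192)), Rational(1, 2)) = Pow(Add(Mul(2, Pow(31, Rational(1, 2))), -198), Rational(1, 2)) = Pow(Add(-198, Mul(2, Pow(31, Rational(1, 2)))), Rational(1, 2))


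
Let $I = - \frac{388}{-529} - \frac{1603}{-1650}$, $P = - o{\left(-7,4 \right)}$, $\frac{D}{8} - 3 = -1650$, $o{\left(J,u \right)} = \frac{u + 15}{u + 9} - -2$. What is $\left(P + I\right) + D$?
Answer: $- \frac{149528662619}{11347050} \approx -13178.0$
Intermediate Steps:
$o{\left(J,u \right)} = 2 + \frac{15 + u}{9 + u}$ ($o{\left(J,u \right)} = \frac{15 + u}{9 + u} + 2 = 2 + \frac{15 + u}{9 + u}$)
$D = -13176$ ($D = 24 + 8 \left(-1650\right) = 24 - 13200 = -13176$)
$P = - \frac{45}{13}$ ($P = - \frac{3 \left(11 + 4\right)}{9 + 4} = - \frac{3 \cdot 15}{13} = \left(-1\right) \frac{45}{13} = - \frac{45}{13} \approx -3.4615$)
$I = \frac{1488187}{872850}$ ($I = \left(-388\right) \left(- \frac{1}{529}\right) - - \frac{1603}{1650} = \frac{388}{529} + \frac{1603}{1650} = \frac{1488187}{872850} \approx 1.705$)
$\left(P + I\right) + D = \left(- \frac{45}{13} + \frac{1488187}{872850}\right) - 13176 = - \frac{19931819}{11347050} - 13176 = - \frac{149528662619}{11347050}$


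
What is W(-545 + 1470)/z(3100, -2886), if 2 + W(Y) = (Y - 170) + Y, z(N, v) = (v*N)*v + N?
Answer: 839/12909945350 ≈ 6.4989e-8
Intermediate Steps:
z(N, v) = N + N*v**2 (z(N, v) = (N*v)*v + N = N*v**2 + N = N + N*v**2)
W(Y) = -172 + 2*Y (W(Y) = -2 + ((Y - 170) + Y) = -2 + ((-170 + Y) + Y) = -2 + (-170 + 2*Y) = -172 + 2*Y)
W(-545 + 1470)/z(3100, -2886) = (-172 + 2*(-545 + 1470))/((3100*(1 + (-2886)**2))) = (-172 + 2*925)/((3100*(1 + 8328996))) = (-172 + 1850)/((3100*8328997)) = 1678/25819890700 = 1678*(1/25819890700) = 839/12909945350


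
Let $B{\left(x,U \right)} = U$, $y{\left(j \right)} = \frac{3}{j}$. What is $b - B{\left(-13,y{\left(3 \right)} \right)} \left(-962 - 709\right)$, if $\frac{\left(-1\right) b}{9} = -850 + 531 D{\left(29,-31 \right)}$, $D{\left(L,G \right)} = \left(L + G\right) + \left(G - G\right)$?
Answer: $18879$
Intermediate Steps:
$D{\left(L,G \right)} = G + L$ ($D{\left(L,G \right)} = \left(G + L\right) + 0 = G + L$)
$b = 17208$ ($b = - 9 \left(-850 + 531 \left(-31 + 29\right)\right) = - 9 \left(-850 + 531 \left(-2\right)\right) = - 9 \left(-850 - 1062\right) = \left(-9\right) \left(-1912\right) = 17208$)
$b - B{\left(-13,y{\left(3 \right)} \right)} \left(-962 - 709\right) = 17208 - \frac{3}{3} \left(-962 - 709\right) = 17208 - 3 \cdot \frac{1}{3} \left(-1671\right) = 17208 - 1 \left(-1671\right) = 17208 - -1671 = 17208 + 1671 = 18879$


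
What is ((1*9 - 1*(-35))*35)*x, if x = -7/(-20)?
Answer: 539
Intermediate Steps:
x = 7/20 (x = -7*(-1/20) = 7/20 ≈ 0.35000)
((1*9 - 1*(-35))*35)*x = ((1*9 - 1*(-35))*35)*(7/20) = ((9 + 35)*35)*(7/20) = (44*35)*(7/20) = 1540*(7/20) = 539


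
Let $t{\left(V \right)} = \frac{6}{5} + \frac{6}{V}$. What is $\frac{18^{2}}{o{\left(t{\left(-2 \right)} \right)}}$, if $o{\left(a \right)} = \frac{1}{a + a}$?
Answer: $- \frac{5832}{5} \approx -1166.4$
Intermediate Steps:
$t{\left(V \right)} = \frac{6}{5} + \frac{6}{V}$ ($t{\left(V \right)} = 6 \cdot \frac{1}{5} + \frac{6}{V} = \frac{6}{5} + \frac{6}{V}$)
$o{\left(a \right)} = \frac{1}{2 a}$
$\frac{18^{2}}{o{\left(t{\left(-2 \right)} \right)}} = \frac{18^{2}}{\frac{1}{2} \frac{1}{\frac{6}{5} + \frac{6}{-2}}} = \frac{324}{\frac{1}{2} \frac{1}{\frac{6}{5} + 6 \left(- \frac{1}{2}\right)}} = \frac{324}{\frac{1}{2} \frac{1}{\frac{6}{5} - 3}} = \frac{324}{\frac{1}{2} \frac{1}{- \frac{9}{5}}} = \frac{324}{\frac{1}{2} \left(- \frac{5}{9}\right)} = \frac{324}{- \frac{5}{18}} = 324 \left(- \frac{18}{5}\right) = - \frac{5832}{5}$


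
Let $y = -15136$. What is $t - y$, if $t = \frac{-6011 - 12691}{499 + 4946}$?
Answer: $\frac{9155202}{605} \approx 15133.0$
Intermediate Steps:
$t = - \frac{2078}{605}$ ($t = - \frac{18702}{5445} = \left(-18702\right) \frac{1}{5445} = - \frac{2078}{605} \approx -3.4347$)
$t - y = - \frac{2078}{605} - -15136 = - \frac{2078}{605} + 15136 = \frac{9155202}{605}$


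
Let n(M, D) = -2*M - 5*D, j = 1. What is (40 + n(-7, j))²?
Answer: 2401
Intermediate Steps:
n(M, D) = -5*D - 2*M
(40 + n(-7, j))² = (40 + (-5*1 - 2*(-7)))² = (40 + (-5 + 14))² = (40 + 9)² = 49² = 2401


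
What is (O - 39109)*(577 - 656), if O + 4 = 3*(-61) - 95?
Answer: 3111889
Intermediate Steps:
O = -282 (O = -4 + (3*(-61) - 95) = -4 + (-183 - 95) = -4 - 278 = -282)
(O - 39109)*(577 - 656) = (-282 - 39109)*(577 - 656) = -39391*(-79) = 3111889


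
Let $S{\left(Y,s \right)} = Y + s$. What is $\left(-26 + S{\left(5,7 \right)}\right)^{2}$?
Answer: $196$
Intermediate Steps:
$\left(-26 + S{\left(5,7 \right)}\right)^{2} = \left(-26 + \left(5 + 7\right)\right)^{2} = \left(-26 + 12\right)^{2} = \left(-14\right)^{2} = 196$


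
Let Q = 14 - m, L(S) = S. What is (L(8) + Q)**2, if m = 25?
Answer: 9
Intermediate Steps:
Q = -11 (Q = 14 - 1*25 = 14 - 25 = -11)
(L(8) + Q)**2 = (8 - 11)**2 = (-3)**2 = 9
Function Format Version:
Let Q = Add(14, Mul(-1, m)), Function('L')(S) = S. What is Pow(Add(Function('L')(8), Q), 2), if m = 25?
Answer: 9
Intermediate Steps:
Q = -11 (Q = Add(14, Mul(-1, 25)) = Add(14, -25) = -11)
Pow(Add(Function('L')(8), Q), 2) = Pow(Add(8, -11), 2) = Pow(-3, 2) = 9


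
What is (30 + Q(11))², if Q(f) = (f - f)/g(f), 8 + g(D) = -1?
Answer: 900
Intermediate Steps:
g(D) = -9 (g(D) = -8 - 1 = -9)
Q(f) = 0 (Q(f) = (f - f)/(-9) = 0*(-⅑) = 0)
(30 + Q(11))² = (30 + 0)² = 30² = 900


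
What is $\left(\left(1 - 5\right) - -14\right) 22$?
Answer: $220$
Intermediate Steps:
$\left(\left(1 - 5\right) - -14\right) 22 = \left(\left(1 - 5\right) + 14\right) 22 = \left(-4 + 14\right) 22 = 10 \cdot 22 = 220$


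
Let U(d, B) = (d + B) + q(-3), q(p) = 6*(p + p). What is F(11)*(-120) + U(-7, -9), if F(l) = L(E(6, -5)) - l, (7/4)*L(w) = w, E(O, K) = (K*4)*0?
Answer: 1268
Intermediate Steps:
E(O, K) = 0 (E(O, K) = (4*K)*0 = 0)
L(w) = 4*w/7
q(p) = 12*p (q(p) = 6*(2*p) = 12*p)
U(d, B) = -36 + B + d (U(d, B) = (d + B) + 12*(-3) = (B + d) - 36 = -36 + B + d)
F(l) = -l (F(l) = (4/7)*0 - l = 0 - l = -l)
F(11)*(-120) + U(-7, -9) = -1*11*(-120) + (-36 - 9 - 7) = -11*(-120) - 52 = 1320 - 52 = 1268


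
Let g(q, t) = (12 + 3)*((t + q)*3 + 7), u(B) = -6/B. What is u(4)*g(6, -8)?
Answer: -45/2 ≈ -22.500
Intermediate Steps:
g(q, t) = 105 + 45*q + 45*t (g(q, t) = 15*((q + t)*3 + 7) = 15*((3*q + 3*t) + 7) = 15*(7 + 3*q + 3*t) = 105 + 45*q + 45*t)
u(4)*g(6, -8) = (-6/4)*(105 + 45*6 + 45*(-8)) = (-6*1/4)*(105 + 270 - 360) = -3/2*15 = -45/2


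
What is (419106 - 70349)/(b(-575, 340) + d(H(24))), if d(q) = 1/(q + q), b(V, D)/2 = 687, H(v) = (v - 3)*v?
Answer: 351547056/1384993 ≈ 253.83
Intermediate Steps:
H(v) = v*(-3 + v) (H(v) = (-3 + v)*v = v*(-3 + v))
b(V, D) = 1374 (b(V, D) = 2*687 = 1374)
d(q) = 1/(2*q)
(419106 - 70349)/(b(-575, 340) + d(H(24))) = (419106 - 70349)/(1374 + 1/(2*((24*(-3 + 24))))) = 348757/(1374 + 1/(2*((24*21)))) = 348757/(1374 + (½)/504) = 348757/(1374 + (½)*(1/504)) = 348757/(1374 + 1/1008) = 348757/(1384993/1008) = 348757*(1008/1384993) = 351547056/1384993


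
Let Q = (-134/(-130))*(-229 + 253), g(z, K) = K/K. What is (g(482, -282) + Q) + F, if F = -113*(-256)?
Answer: 1881993/65 ≈ 28954.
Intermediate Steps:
g(z, K) = 1
F = 28928
Q = 1608/65 (Q = -134*(-1/130)*24 = (67/65)*24 = 1608/65 ≈ 24.738)
(g(482, -282) + Q) + F = (1 + 1608/65) + 28928 = 1673/65 + 28928 = 1881993/65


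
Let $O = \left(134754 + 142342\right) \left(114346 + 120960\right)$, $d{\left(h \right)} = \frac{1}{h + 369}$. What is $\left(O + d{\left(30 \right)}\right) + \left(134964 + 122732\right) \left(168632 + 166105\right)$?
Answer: $\frac{60433632193873}{399} \approx 1.5146 \cdot 10^{11}$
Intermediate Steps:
$d{\left(h \right)} = \frac{1}{369 + h}$
$O = 65202351376$ ($O = 277096 \cdot 235306 = 65202351376$)
$\left(O + d{\left(30 \right)}\right) + \left(134964 + 122732\right) \left(168632 + 166105\right) = \left(65202351376 + \frac{1}{369 + 30}\right) + \left(134964 + 122732\right) \left(168632 + 166105\right) = \left(65202351376 + \frac{1}{399}\right) + 257696 \cdot 334737 = \left(65202351376 + \frac{1}{399}\right) + 86260385952 = \frac{26015738199025}{399} + 86260385952 = \frac{60433632193873}{399}$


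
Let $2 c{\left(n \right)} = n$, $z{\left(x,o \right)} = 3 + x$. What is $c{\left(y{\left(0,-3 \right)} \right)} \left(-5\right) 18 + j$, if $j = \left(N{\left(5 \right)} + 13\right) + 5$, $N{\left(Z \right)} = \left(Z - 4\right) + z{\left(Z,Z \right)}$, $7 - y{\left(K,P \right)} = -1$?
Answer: $-333$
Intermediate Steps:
$y{\left(K,P \right)} = 8$ ($y{\left(K,P \right)} = 7 - -1 = 7 + 1 = 8$)
$N{\left(Z \right)} = -1 + 2 Z$ ($N{\left(Z \right)} = \left(Z - 4\right) + \left(3 + Z\right) = \left(-4 + Z\right) + \left(3 + Z\right) = -1 + 2 Z$)
$c{\left(n \right)} = \frac{n}{2}$
$j = 27$ ($j = \left(\left(-1 + 2 \cdot 5\right) + 13\right) + 5 = \left(\left(-1 + 10\right) + 13\right) + 5 = \left(9 + 13\right) + 5 = 22 + 5 = 27$)
$c{\left(y{\left(0,-3 \right)} \right)} \left(-5\right) 18 + j = \frac{1}{2} \cdot 8 \left(-5\right) 18 + 27 = 4 \left(-5\right) 18 + 27 = \left(-20\right) 18 + 27 = -360 + 27 = -333$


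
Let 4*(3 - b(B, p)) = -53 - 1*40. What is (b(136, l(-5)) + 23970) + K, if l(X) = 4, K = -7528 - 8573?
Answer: 31581/4 ≈ 7895.3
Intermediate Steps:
K = -16101
b(B, p) = 105/4 (b(B, p) = 3 - (-53 - 1*40)/4 = 3 - (-53 - 40)/4 = 3 - ¼*(-93) = 3 + 93/4 = 105/4)
(b(136, l(-5)) + 23970) + K = (105/4 + 23970) - 16101 = 95985/4 - 16101 = 31581/4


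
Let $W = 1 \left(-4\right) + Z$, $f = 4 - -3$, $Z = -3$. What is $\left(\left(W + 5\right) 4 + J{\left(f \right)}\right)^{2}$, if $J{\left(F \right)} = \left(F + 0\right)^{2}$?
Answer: $1681$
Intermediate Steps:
$f = 7$ ($f = 4 + 3 = 7$)
$J{\left(F \right)} = F^{2}$
$W = -7$ ($W = 1 \left(-4\right) - 3 = -4 - 3 = -7$)
$\left(\left(W + 5\right) 4 + J{\left(f \right)}\right)^{2} = \left(\left(-7 + 5\right) 4 + 7^{2}\right)^{2} = \left(\left(-2\right) 4 + 49\right)^{2} = \left(-8 + 49\right)^{2} = 41^{2} = 1681$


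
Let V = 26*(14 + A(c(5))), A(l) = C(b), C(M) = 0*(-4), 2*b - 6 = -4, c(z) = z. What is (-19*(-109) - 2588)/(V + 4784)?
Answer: -47/468 ≈ -0.10043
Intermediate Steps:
b = 1 (b = 3 + (1/2)*(-4) = 3 - 2 = 1)
C(M) = 0
A(l) = 0
V = 364 (V = 26*(14 + 0) = 26*14 = 364)
(-19*(-109) - 2588)/(V + 4784) = (-19*(-109) - 2588)/(364 + 4784) = (2071 - 2588)/5148 = -517*1/5148 = -47/468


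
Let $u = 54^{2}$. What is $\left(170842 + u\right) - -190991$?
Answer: $364749$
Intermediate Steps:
$u = 2916$
$\left(170842 + u\right) - -190991 = \left(170842 + 2916\right) - -190991 = 173758 + 190991 = 364749$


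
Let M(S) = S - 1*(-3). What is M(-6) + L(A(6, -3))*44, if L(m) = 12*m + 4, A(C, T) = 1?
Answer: 701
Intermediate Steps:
M(S) = 3 + S (M(S) = S + 3 = 3 + S)
L(m) = 4 + 12*m
M(-6) + L(A(6, -3))*44 = (3 - 6) + (4 + 12*1)*44 = -3 + (4 + 12)*44 = -3 + 16*44 = -3 + 704 = 701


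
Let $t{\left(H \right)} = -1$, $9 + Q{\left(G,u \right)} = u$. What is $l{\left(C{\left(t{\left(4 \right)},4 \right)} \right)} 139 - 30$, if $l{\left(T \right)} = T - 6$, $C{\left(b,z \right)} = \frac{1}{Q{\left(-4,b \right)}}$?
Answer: $- \frac{8779}{10} \approx -877.9$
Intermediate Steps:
$Q{\left(G,u \right)} = -9 + u$
$C{\left(b,z \right)} = \frac{1}{-9 + b}$
$l{\left(T \right)} = -6 + T$ ($l{\left(T \right)} = T - 6 = -6 + T$)
$l{\left(C{\left(t{\left(4 \right)},4 \right)} \right)} 139 - 30 = \left(-6 + \frac{1}{-9 - 1}\right) 139 - 30 = \left(-6 + \frac{1}{-10}\right) 139 - 30 = \left(-6 - \frac{1}{10}\right) 139 - 30 = \left(- \frac{61}{10}\right) 139 - 30 = - \frac{8479}{10} - 30 = - \frac{8779}{10}$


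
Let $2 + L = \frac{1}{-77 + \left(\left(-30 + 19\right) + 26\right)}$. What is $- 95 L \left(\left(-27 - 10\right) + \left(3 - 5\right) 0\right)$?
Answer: $- \frac{439375}{62} \approx -7086.7$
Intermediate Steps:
$L = - \frac{125}{62}$ ($L = -2 + \frac{1}{-77 + \left(\left(-30 + 19\right) + 26\right)} = -2 + \frac{1}{-77 + \left(-11 + 26\right)} = -2 + \frac{1}{-77 + 15} = -2 + \frac{1}{-62} = -2 - \frac{1}{62} = - \frac{125}{62} \approx -2.0161$)
$- 95 L \left(\left(-27 - 10\right) + \left(3 - 5\right) 0\right) = \left(-95\right) \left(- \frac{125}{62}\right) \left(\left(-27 - 10\right) + \left(3 - 5\right) 0\right) = \frac{11875 \left(-37 - 0\right)}{62} = \frac{11875 \left(-37 + 0\right)}{62} = \frac{11875}{62} \left(-37\right) = - \frac{439375}{62}$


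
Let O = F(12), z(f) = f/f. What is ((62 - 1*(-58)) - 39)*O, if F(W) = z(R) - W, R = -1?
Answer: -891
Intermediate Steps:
z(f) = 1
F(W) = 1 - W
O = -11 (O = 1 - 1*12 = 1 - 12 = -11)
((62 - 1*(-58)) - 39)*O = ((62 - 1*(-58)) - 39)*(-11) = ((62 + 58) - 39)*(-11) = (120 - 39)*(-11) = 81*(-11) = -891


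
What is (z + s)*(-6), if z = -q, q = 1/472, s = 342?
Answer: -484269/236 ≈ -2052.0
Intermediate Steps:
q = 1/472 ≈ 0.0021186
z = -1/472 (z = -1*1/472 = -1/472 ≈ -0.0021186)
(z + s)*(-6) = (-1/472 + 342)*(-6) = (161423/472)*(-6) = -484269/236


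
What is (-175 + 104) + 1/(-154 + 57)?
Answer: -6888/97 ≈ -71.010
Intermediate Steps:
(-175 + 104) + 1/(-154 + 57) = -71 + 1/(-97) = -71 - 1/97 = -6888/97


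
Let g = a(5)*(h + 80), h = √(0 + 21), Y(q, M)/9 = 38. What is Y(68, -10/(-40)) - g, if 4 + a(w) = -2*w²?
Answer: 4662 + 54*√21 ≈ 4909.5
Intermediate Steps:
Y(q, M) = 342 (Y(q, M) = 9*38 = 342)
a(w) = -4 - 2*w²
h = √21 ≈ 4.5826
g = -4320 - 54*√21 (g = (-4 - 2*5²)*(√21 + 80) = (-4 - 2*25)*(80 + √21) = (-4 - 50)*(80 + √21) = -54*(80 + √21) = -4320 - 54*√21 ≈ -4567.5)
Y(68, -10/(-40)) - g = 342 - (-4320 - 54*√21) = 342 + (4320 + 54*√21) = 4662 + 54*√21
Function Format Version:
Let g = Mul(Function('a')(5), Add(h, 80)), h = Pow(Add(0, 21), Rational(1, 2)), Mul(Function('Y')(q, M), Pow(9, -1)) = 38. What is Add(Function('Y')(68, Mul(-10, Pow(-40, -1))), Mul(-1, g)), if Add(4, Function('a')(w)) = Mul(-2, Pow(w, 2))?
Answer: Add(4662, Mul(54, Pow(21, Rational(1, 2)))) ≈ 4909.5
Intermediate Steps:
Function('Y')(q, M) = 342 (Function('Y')(q, M) = Mul(9, 38) = 342)
Function('a')(w) = Add(-4, Mul(-2, Pow(w, 2)))
h = Pow(21, Rational(1, 2)) ≈ 4.5826
g = Add(-4320, Mul(-54, Pow(21, Rational(1, 2)))) (g = Mul(Add(-4, Mul(-2, Pow(5, 2))), Add(Pow(21, Rational(1, 2)), 80)) = Mul(Add(-4, Mul(-2, 25)), Add(80, Pow(21, Rational(1, 2)))) = Mul(Add(-4, -50), Add(80, Pow(21, Rational(1, 2)))) = Mul(-54, Add(80, Pow(21, Rational(1, 2)))) = Add(-4320, Mul(-54, Pow(21, Rational(1, 2)))) ≈ -4567.5)
Add(Function('Y')(68, Mul(-10, Pow(-40, -1))), Mul(-1, g)) = Add(342, Mul(-1, Add(-4320, Mul(-54, Pow(21, Rational(1, 2)))))) = Add(342, Add(4320, Mul(54, Pow(21, Rational(1, 2))))) = Add(4662, Mul(54, Pow(21, Rational(1, 2))))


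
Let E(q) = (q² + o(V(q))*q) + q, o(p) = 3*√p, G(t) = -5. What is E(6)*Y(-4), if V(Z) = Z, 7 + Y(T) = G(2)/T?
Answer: -483/2 - 207*√6/2 ≈ -495.02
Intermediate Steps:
Y(T) = -7 - 5/T
E(q) = q + q² + 3*q^(3/2) (E(q) = (q² + (3*√q)*q) + q = (q² + 3*q^(3/2)) + q = q + q² + 3*q^(3/2))
E(6)*Y(-4) = (6*(1 + 6 + 3*√6))*(-7 - 5/(-4)) = (6*(7 + 3*√6))*(-7 - 5*(-¼)) = (42 + 18*√6)*(-7 + 5/4) = (42 + 18*√6)*(-23/4) = -483/2 - 207*√6/2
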